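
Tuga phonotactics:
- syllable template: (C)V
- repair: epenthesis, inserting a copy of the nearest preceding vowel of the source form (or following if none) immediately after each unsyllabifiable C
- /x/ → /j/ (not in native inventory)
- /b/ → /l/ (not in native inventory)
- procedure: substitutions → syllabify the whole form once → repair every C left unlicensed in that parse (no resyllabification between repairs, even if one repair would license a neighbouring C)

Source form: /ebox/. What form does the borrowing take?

elojo

Substitution: /b/ → /l/, /x/ → /j/, giving /eloj/.
Syllabifying with onset maximization leaves /j/ stranded (no codas are permitted; onsets are limited to one consonant).
Inserting the epenthetic vowel yields /j/ → /jo/.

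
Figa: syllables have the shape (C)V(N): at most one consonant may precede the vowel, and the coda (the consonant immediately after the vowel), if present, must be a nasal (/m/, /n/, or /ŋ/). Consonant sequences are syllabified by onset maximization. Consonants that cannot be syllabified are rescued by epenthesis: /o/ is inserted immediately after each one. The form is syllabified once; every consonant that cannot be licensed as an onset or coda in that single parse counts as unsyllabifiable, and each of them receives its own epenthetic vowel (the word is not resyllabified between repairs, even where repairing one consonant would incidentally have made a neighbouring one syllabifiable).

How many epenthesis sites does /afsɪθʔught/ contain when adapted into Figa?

The unsyllabifiable consonants are /f/, /θ/, /g/, /h/, /t/; each receives one epenthetic vowel.

5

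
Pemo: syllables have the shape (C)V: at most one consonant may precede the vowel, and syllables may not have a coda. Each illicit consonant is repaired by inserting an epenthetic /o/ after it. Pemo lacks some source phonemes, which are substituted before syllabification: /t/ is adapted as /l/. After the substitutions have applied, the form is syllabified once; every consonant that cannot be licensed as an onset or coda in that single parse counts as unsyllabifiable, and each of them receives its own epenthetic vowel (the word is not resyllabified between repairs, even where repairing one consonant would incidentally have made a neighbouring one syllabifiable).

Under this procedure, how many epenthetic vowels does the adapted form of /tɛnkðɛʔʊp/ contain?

3

After substitution the input is /lɛnkðɛʔʊp/.
The unsyllabifiable consonants are /n/, /k/, /p/; each receives one epenthetic vowel.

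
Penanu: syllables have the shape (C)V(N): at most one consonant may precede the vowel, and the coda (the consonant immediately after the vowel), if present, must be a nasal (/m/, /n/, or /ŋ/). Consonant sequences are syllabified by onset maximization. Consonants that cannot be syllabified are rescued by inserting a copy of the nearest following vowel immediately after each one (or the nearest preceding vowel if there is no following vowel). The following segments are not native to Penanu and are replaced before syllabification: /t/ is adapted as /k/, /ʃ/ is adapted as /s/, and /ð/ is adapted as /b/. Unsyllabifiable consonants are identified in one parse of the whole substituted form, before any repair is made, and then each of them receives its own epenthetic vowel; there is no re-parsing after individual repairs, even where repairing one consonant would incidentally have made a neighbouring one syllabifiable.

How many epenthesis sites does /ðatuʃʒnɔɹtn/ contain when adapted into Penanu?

After substitution the input is /bakusʒnɔɹkn/.
The unsyllabifiable consonants are /s/, /ʒ/, /ɹ/, /k/, /n/; each receives one epenthetic vowel.

5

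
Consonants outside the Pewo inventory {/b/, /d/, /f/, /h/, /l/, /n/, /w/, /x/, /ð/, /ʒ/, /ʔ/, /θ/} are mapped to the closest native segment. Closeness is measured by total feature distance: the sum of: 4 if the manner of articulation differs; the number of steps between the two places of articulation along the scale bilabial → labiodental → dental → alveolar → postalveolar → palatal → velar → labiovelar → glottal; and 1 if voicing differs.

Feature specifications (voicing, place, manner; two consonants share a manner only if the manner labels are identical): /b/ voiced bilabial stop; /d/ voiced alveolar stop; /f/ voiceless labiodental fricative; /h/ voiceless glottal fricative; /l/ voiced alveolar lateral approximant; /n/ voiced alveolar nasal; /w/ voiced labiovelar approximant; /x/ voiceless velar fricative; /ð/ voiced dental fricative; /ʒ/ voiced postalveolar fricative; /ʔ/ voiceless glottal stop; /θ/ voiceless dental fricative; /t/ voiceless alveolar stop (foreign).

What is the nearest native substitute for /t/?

d

/d/ is closest: same manner (stop), place distance 0 (alveolar→alveolar), voicing differs (+1); total 1. Next closest is /b/ at distance 4.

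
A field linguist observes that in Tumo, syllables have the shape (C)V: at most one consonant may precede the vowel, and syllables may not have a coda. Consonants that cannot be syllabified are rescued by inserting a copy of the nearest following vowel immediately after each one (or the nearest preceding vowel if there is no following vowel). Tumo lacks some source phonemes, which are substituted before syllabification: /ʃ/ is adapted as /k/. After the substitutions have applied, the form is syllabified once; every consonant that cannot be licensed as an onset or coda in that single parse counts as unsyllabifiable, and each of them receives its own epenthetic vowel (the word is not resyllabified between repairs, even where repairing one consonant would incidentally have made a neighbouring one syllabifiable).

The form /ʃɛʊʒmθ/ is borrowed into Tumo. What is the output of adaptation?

Substitution: /ʃ/ → /k/, giving /kɛʊʒmθ/.
The consonants /ʒ/, /m/, /θ/ cannot be parsed into a legal (C)V syllable (no codas are permitted; onsets are limited to one consonant).
Inserting the epenthetic vowel yields /ʒ/ → /ʒʊ/, /m/ → /mʊ/, /θ/ → /θʊ/.

kɛʊʒʊmʊθʊ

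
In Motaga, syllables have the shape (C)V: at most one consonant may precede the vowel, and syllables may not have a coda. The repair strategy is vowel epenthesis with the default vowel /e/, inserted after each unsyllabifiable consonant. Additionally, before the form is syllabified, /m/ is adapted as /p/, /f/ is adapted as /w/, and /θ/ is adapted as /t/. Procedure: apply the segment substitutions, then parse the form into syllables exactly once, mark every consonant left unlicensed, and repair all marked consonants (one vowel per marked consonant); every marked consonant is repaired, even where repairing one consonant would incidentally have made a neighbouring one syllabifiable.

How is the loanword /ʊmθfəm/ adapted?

ʊpetewəpe

Substitution: /m/ → /p/, /θ/ → /t/, /f/ → /w/, giving /ʊptwəp/.
The consonants /p/, /t/, /p/ cannot be parsed into a legal (C)V syllable (no codas are permitted; onsets are limited to one consonant).
Inserting the epenthetic vowel yields /p/ → /pe/, /t/ → /te/, /p/ → /pe/.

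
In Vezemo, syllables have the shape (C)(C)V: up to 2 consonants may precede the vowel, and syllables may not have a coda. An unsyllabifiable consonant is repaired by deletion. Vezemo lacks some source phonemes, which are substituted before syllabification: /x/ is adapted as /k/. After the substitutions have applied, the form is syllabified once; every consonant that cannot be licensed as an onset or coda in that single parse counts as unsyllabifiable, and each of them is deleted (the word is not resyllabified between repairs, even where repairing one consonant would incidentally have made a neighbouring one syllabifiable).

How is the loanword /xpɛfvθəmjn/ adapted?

Substitution: /x/ → /k/, giving /kpɛfvθəmjn/.
Syllabifying with onset maximization leaves /f/, /m/, /j/, /n/ stranded (no codas are permitted; onsets may contain at most 2 consonants).
Each unlicensed consonant is deleted: /f/, /m/, /j/, /n/.

kpɛvθə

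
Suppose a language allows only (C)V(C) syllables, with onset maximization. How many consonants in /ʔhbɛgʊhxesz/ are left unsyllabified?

3

Syllabifying with onset maximization leaves /ʔ/, /h/, /z/ stranded (at most one coda consonant is licensed; onsets are limited to one consonant).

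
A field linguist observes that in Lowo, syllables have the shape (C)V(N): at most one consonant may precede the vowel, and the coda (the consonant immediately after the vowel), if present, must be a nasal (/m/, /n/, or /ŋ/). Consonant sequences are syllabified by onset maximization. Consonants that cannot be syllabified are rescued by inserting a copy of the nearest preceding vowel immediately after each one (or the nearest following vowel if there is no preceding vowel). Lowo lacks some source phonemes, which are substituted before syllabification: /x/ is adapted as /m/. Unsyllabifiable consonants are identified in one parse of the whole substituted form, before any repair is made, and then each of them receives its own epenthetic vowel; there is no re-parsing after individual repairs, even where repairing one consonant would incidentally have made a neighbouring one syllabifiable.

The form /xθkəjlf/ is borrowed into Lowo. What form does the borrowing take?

məθəkəjələfə

Substitution: /x/ → /m/, giving /mθkəjlf/.
Under (C)V(N), the unsyllabifiable consonants are /m/, /θ/, /j/, /l/, /f/ (only a nasal (/m/, /n/, or /ŋ/) is licensed in coda position; onsets are limited to one consonant).
Each unlicensed consonant becomes the onset of a new syllable: /m/ → /mə/, /θ/ → /θə/, /j/ → /jə/, /l/ → /lə/, /f/ → /fə/.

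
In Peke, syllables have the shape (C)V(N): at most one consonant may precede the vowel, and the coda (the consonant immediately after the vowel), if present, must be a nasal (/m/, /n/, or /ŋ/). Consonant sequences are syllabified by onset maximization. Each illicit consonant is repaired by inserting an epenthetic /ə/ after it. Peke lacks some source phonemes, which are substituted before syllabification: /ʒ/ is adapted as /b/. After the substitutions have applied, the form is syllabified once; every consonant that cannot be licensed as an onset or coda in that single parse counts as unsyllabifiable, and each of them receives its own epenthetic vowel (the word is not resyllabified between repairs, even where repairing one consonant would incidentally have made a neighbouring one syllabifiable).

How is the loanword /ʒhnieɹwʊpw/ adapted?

Substitution: /ʒ/ → /b/, giving /bhnieɹwʊpw/.
The consonants /b/, /h/, /ɹ/, /p/, /w/ cannot be parsed into a legal (C)V(N) syllable (only a nasal (/m/, /n/, or /ŋ/) is licensed in coda position; onsets are limited to one consonant).
Inserting the epenthetic vowel yields /b/ → /bə/, /h/ → /hə/, /ɹ/ → /ɹə/, /p/ → /pə/, /w/ → /wə/.

bəhənieɹəwʊpəwə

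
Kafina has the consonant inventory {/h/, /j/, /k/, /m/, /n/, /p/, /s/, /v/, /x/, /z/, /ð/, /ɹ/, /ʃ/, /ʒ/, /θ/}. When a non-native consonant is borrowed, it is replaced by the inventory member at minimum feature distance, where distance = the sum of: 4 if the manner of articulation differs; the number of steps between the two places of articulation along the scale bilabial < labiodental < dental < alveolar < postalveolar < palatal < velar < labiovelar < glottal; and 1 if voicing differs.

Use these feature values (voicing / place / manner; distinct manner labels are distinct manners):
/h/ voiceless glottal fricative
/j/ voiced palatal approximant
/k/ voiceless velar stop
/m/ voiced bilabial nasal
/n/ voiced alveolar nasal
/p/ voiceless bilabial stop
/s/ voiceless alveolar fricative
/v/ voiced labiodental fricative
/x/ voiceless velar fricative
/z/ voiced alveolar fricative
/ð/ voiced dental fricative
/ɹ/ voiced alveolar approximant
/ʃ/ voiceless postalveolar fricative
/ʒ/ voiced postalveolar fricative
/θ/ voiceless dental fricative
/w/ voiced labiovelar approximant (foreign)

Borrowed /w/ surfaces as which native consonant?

j

/j/ is closest: same manner (approximant), place distance 2 (labiovelar→palatal), same voicing; total 2. Next closest is /ɹ/ at distance 4.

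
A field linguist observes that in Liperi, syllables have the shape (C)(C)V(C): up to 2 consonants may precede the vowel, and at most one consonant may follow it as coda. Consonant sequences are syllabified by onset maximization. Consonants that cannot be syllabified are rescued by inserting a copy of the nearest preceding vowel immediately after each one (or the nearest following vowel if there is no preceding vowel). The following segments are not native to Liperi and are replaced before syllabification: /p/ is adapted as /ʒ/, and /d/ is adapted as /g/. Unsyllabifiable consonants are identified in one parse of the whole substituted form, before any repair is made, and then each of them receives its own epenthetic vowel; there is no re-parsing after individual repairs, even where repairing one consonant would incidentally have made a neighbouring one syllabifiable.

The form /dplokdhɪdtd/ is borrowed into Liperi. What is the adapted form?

goʒlokghɪgtɪgɪ

Substitution: /d/ → /g/, /p/ → /ʒ/, giving /gʒlokghɪgtg/.
Under (C)(C)V(C), the unsyllabifiable consonants are /g/, /t/, /g/ (at most one coda consonant is licensed; onsets may contain at most 2 consonants).
Epenthesis after each stranded consonant: /g/ → /go/, /t/ → /tɪ/, /g/ → /gɪ/.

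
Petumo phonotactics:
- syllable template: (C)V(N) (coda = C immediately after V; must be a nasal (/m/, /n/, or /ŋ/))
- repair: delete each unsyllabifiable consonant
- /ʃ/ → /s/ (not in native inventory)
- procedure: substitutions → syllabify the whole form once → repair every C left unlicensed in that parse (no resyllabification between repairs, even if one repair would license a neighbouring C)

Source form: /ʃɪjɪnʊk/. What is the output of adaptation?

sɪjɪnʊ

Substitution: /ʃ/ → /s/, giving /sɪjɪnʊk/.
Under (C)V(N), the unsyllabifiable consonants are /k/ (only a nasal (/m/, /n/, or /ŋ/) is licensed in coda position; onsets are limited to one consonant).
Deletion applies to /k/.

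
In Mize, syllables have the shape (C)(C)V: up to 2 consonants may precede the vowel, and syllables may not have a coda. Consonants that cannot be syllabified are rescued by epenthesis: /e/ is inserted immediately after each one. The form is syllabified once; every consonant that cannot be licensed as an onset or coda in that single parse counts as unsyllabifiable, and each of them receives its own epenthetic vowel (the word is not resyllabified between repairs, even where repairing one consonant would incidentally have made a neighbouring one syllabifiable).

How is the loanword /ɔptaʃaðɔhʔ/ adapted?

Syllabifying with onset maximization leaves /h/, /ʔ/ stranded (no codas are permitted; onsets may contain at most 2 consonants).
Each unlicensed consonant becomes the onset of a new syllable: /h/ → /he/, /ʔ/ → /ʔe/.

ɔptaʃaðɔheʔe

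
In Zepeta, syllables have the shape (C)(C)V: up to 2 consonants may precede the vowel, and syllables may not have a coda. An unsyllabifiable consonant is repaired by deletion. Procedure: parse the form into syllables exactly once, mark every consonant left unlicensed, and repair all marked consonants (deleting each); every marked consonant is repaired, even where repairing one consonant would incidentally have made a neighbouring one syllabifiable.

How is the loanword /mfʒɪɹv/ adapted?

fʒɪ

Under (C)(C)V, the unsyllabifiable consonants are /m/, /ɹ/, /v/ (no codas are permitted; onsets may contain at most 2 consonants).
Each unlicensed consonant is deleted: /m/, /ɹ/, /v/.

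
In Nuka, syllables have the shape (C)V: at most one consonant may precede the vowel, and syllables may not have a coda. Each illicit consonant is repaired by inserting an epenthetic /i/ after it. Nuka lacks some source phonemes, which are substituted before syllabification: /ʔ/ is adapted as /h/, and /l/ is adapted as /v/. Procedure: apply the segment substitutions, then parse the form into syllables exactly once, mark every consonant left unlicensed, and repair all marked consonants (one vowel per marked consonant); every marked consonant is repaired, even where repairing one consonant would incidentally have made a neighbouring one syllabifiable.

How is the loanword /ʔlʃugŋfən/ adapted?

hiviʃugiŋifəni

Substitution: /ʔ/ → /h/, /l/ → /v/, giving /hvʃugŋfən/.
The consonants /h/, /v/, /g/, /ŋ/, /n/ cannot be parsed into a legal (C)V syllable (no codas are permitted; onsets are limited to one consonant).
Each unlicensed consonant becomes the onset of a new syllable: /h/ → /hi/, /v/ → /vi/, /g/ → /gi/, /ŋ/ → /ŋi/, /n/ → /ni/.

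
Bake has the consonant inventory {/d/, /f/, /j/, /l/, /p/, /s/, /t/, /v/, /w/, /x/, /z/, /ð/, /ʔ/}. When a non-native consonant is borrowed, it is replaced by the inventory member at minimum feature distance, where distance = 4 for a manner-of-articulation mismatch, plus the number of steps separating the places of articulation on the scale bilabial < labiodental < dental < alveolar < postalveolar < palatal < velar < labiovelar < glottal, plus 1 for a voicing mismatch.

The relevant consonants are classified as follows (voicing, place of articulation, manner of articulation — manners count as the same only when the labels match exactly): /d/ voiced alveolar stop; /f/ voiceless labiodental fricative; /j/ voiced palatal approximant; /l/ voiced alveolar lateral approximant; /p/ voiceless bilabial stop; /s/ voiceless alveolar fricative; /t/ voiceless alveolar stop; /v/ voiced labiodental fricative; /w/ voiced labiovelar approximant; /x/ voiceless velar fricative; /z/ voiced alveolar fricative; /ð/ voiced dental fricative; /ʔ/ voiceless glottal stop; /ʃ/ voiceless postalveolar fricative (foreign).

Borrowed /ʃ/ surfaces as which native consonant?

/s/ is closest: same manner (fricative), place distance 1 (postalveolar→alveolar), same voicing; total 1. Next closest is /x/ at distance 2.

s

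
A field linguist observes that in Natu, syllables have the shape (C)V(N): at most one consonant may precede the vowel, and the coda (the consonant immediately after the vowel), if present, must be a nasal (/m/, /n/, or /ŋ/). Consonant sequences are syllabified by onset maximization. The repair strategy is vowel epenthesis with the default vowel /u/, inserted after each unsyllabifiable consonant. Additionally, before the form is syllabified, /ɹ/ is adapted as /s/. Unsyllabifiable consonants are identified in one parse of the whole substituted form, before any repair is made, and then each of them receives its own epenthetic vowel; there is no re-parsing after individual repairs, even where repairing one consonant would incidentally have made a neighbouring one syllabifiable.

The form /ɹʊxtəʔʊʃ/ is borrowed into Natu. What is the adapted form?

Substitution: /ɹ/ → /s/, giving /sʊxtəʔʊʃ/.
Under (C)V(N), the unsyllabifiable consonants are /x/, /ʃ/ (only a nasal (/m/, /n/, or /ŋ/) is licensed in coda position; onsets are limited to one consonant).
Inserting the epenthetic vowel yields /x/ → /xu/, /ʃ/ → /ʃu/.

sʊxutəʔʊʃu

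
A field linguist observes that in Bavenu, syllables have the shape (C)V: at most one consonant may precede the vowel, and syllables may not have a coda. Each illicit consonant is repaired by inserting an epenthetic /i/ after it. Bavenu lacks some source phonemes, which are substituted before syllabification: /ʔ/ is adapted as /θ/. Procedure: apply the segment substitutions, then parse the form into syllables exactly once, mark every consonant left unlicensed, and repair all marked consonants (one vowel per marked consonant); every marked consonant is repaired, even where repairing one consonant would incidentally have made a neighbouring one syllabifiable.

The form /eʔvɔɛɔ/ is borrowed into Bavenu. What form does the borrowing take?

Substitution: /ʔ/ → /θ/, giving /eθvɔɛɔ/.
The consonants /θ/ cannot be parsed into a legal (C)V syllable (no codas are permitted; onsets are limited to one consonant).
Inserting the epenthetic vowel yields /θ/ → /θi/.

eθivɔɛɔ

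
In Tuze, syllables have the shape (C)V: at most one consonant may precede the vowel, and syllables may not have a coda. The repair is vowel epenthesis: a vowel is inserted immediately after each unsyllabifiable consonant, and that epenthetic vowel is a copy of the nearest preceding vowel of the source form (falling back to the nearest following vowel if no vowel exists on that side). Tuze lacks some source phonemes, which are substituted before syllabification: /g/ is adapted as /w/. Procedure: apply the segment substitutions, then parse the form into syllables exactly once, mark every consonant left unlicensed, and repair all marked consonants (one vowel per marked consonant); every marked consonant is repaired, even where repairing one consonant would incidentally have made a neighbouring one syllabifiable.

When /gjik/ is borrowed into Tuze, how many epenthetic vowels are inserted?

2

After substitution the input is /wjik/.
The unsyllabifiable consonants are /w/, /k/; each receives one epenthetic vowel.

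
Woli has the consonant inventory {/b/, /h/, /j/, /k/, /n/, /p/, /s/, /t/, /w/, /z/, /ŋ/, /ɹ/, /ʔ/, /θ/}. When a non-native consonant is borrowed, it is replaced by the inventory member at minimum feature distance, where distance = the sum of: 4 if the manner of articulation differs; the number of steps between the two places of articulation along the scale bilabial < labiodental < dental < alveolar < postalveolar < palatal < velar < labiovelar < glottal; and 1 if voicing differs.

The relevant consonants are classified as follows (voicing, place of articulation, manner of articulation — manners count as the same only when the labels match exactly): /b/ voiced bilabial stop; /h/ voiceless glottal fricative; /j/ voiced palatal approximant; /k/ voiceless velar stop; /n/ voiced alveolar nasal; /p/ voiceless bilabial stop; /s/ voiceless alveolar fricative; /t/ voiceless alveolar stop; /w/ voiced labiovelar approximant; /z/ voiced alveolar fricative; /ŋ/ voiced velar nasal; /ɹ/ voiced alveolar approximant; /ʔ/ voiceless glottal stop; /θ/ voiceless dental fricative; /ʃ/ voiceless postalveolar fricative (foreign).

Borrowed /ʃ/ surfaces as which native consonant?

s

/s/ is closest: same manner (fricative), place distance 1 (postalveolar→alveolar), same voicing; total 1. Next closest is /z/ at distance 2.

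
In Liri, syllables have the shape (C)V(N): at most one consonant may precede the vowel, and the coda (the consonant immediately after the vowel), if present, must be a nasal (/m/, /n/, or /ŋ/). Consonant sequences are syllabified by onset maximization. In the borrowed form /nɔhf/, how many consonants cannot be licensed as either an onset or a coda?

2

Syllabifying with onset maximization leaves /h/, /f/ stranded (only a nasal (/m/, /n/, or /ŋ/) is licensed in coda position; onsets are limited to one consonant).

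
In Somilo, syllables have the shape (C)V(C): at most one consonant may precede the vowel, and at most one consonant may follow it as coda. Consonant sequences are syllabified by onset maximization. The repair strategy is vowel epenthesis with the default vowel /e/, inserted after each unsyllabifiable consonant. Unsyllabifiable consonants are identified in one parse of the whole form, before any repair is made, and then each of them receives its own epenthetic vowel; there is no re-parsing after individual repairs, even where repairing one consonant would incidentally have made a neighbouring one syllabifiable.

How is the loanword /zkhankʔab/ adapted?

zekehankeʔab

The consonants /z/, /k/, /k/ cannot be parsed into a legal (C)V(C) syllable (at most one coda consonant is licensed; onsets are limited to one consonant).
Epenthesis after each stranded consonant: /z/ → /ze/, /k/ → /ke/, /k/ → /ke/.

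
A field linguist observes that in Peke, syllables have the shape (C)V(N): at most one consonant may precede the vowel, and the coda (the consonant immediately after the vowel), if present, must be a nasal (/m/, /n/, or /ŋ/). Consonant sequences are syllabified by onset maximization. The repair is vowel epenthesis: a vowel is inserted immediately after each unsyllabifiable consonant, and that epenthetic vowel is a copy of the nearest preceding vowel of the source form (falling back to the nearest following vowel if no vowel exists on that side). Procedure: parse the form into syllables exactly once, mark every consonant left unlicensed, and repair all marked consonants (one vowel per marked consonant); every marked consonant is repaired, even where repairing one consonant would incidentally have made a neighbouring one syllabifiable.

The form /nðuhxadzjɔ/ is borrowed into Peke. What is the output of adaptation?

The consonants /n/, /h/, /d/, /z/ cannot be parsed into a legal (C)V(N) syllable (only a nasal (/m/, /n/, or /ŋ/) is licensed in coda position; onsets are limited to one consonant).
Inserting the epenthetic vowel yields /n/ → /nu/, /h/ → /hu/, /d/ → /da/, /z/ → /za/.

nuðuhuxadazajɔ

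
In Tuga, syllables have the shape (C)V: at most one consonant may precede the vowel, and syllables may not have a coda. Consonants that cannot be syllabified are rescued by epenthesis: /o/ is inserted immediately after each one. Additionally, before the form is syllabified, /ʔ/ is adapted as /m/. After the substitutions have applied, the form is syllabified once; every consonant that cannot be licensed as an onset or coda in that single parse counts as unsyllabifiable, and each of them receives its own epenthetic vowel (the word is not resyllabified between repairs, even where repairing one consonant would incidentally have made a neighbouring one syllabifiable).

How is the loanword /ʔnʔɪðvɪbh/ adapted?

Substitution: /ʔ/ → /m/, giving /mnmɪðvɪbh/.
The consonants /m/, /n/, /ð/, /b/, /h/ cannot be parsed into a legal (C)V syllable (no codas are permitted; onsets are limited to one consonant).
Epenthesis after each stranded consonant: /m/ → /mo/, /n/ → /no/, /ð/ → /ðo/, /b/ → /bo/, /h/ → /ho/.

monomɪðovɪboho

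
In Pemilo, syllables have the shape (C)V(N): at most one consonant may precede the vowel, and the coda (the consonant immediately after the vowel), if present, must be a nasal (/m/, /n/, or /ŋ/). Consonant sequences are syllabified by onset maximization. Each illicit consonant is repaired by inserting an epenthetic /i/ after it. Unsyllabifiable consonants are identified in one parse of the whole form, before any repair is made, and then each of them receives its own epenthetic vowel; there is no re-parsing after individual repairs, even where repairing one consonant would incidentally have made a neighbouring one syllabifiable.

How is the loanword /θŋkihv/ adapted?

θiŋikihivi

Under (C)V(N), the unsyllabifiable consonants are /θ/, /ŋ/, /h/, /v/ (only a nasal (/m/, /n/, or /ŋ/) is licensed in coda position; onsets are limited to one consonant).
Inserting the epenthetic vowel yields /θ/ → /θi/, /ŋ/ → /ŋi/, /h/ → /hi/, /v/ → /vi/.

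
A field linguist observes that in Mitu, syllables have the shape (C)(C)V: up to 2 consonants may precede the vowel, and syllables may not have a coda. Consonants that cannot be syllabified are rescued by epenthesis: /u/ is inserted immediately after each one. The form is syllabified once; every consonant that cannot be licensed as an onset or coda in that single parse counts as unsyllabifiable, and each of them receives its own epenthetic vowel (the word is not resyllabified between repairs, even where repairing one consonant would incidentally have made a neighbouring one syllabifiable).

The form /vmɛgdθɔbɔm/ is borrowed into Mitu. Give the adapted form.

The consonants /g/, /m/ cannot be parsed into a legal (C)(C)V syllable (no codas are permitted; onsets may contain at most 2 consonants).
Each unlicensed consonant becomes the onset of a new syllable: /g/ → /gu/, /m/ → /mu/.

vmɛgudθɔbɔmu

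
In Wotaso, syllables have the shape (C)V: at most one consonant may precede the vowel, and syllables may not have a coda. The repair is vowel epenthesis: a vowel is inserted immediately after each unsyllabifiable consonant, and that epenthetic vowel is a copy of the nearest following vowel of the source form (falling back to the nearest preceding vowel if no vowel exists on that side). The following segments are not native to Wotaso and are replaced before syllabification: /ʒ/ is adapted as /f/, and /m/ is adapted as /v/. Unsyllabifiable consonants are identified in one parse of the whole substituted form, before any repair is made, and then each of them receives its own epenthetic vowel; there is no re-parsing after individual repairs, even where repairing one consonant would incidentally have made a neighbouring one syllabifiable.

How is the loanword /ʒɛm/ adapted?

Substitution: /ʒ/ → /f/, /m/ → /v/, giving /fɛv/.
The consonants /v/ cannot be parsed into a legal (C)V syllable (no codas are permitted; onsets are limited to one consonant).
Epenthesis after each stranded consonant: /v/ → /vɛ/.

fɛvɛ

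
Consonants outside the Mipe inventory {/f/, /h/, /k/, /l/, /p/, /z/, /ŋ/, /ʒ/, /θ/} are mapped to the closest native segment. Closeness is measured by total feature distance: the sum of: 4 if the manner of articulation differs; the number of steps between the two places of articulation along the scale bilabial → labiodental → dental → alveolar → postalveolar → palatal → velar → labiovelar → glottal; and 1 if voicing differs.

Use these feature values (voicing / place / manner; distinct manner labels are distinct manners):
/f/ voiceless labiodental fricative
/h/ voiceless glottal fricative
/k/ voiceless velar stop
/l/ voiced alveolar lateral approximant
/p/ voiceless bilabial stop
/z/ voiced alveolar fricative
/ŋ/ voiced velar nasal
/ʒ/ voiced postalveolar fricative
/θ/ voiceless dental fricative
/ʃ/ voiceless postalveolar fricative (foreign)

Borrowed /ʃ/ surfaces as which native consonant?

/ʒ/ is closest: same manner (fricative), place distance 0 (postalveolar→postalveolar), voicing differs (+1); total 1. Next closest is /z/ at distance 2.

ʒ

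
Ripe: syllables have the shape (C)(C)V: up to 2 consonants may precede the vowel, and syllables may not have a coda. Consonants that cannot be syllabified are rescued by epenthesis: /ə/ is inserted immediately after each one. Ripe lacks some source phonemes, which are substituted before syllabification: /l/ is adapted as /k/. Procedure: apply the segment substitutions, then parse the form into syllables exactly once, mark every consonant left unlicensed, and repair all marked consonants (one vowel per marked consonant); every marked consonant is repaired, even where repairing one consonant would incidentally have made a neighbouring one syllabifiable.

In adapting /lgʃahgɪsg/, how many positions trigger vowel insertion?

After substitution the input is /kgʃahgɪsg/.
The unsyllabifiable consonants are /k/, /s/, /g/; each receives one epenthetic vowel.

3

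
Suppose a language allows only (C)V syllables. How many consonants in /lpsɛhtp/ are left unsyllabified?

Syllabifying with onset maximization leaves /l/, /p/, /h/, /t/, /p/ stranded (no codas are permitted; onsets are limited to one consonant).

5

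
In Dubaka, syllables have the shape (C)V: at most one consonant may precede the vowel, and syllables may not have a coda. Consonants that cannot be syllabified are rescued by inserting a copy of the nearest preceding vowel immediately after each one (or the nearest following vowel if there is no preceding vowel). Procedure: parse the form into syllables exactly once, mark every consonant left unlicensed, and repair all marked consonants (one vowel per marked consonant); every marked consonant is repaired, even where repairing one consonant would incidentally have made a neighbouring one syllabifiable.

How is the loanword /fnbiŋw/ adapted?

finibiŋiwi

Under (C)V, the unsyllabifiable consonants are /f/, /n/, /ŋ/, /w/ (no codas are permitted; onsets are limited to one consonant).
Each unlicensed consonant becomes the onset of a new syllable: /f/ → /fi/, /n/ → /ni/, /ŋ/ → /ŋi/, /w/ → /wi/.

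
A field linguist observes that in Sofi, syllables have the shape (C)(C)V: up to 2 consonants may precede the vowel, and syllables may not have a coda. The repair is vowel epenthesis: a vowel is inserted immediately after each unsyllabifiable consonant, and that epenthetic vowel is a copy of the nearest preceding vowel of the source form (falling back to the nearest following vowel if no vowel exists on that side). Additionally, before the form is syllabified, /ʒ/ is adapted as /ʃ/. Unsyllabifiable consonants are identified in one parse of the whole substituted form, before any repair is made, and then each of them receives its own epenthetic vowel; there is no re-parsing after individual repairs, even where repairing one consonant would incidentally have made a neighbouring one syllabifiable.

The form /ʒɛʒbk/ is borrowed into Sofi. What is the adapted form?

ʃɛʃɛbɛkɛ

Substitution: /ʒ/ → /ʃ/, giving /ʃɛʃbk/.
Under (C)(C)V, the unsyllabifiable consonants are /ʃ/, /b/, /k/ (no codas are permitted; onsets may contain at most 2 consonants).
Inserting the epenthetic vowel yields /ʃ/ → /ʃɛ/, /b/ → /bɛ/, /k/ → /kɛ/.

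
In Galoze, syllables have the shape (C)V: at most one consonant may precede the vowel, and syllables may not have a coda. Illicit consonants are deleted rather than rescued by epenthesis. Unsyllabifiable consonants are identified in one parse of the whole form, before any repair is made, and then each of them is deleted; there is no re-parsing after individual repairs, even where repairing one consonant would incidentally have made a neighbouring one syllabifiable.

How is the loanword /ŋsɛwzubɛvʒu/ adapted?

Syllabifying with onset maximization leaves /ŋ/, /w/, /v/ stranded (no codas are permitted; onsets are limited to one consonant).
Deletion applies to /ŋ/, /w/, /v/.

sɛzubɛʒu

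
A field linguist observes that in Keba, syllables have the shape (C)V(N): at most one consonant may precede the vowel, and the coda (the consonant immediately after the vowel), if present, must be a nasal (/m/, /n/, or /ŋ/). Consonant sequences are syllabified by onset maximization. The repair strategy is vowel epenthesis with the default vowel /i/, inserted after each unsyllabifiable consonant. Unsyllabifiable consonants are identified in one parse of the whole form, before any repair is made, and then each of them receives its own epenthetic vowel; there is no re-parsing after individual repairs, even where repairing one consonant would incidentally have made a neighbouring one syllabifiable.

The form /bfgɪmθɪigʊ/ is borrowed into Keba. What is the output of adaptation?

bifigɪmθɪigʊ

The consonants /b/, /f/ cannot be parsed into a legal (C)V(N) syllable (only a nasal (/m/, /n/, or /ŋ/) is licensed in coda position; onsets are limited to one consonant).
Inserting the epenthetic vowel yields /b/ → /bi/, /f/ → /fi/.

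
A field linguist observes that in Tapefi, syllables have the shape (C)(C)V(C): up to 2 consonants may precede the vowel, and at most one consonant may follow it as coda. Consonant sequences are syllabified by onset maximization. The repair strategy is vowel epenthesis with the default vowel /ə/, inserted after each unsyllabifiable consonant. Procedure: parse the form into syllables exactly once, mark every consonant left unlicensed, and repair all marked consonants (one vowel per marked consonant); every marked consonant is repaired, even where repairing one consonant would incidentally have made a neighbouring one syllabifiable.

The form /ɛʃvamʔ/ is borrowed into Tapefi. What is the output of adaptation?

Syllabifying with onset maximization leaves /ʔ/ stranded (at most one coda consonant is licensed; onsets may contain at most 2 consonants).
Each unlicensed consonant becomes the onset of a new syllable: /ʔ/ → /ʔə/.

ɛʃvamʔə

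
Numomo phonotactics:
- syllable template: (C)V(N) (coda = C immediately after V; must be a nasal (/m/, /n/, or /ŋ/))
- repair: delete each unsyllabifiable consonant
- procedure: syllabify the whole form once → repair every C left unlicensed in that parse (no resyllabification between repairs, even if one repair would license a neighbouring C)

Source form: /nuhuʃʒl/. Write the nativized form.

nuhu

Syllabifying with onset maximization leaves /ʃ/, /ʒ/, /l/ stranded (only a nasal (/m/, /n/, or /ŋ/) is licensed in coda position; onsets are limited to one consonant).
Deletion applies to /ʃ/, /ʒ/, /l/.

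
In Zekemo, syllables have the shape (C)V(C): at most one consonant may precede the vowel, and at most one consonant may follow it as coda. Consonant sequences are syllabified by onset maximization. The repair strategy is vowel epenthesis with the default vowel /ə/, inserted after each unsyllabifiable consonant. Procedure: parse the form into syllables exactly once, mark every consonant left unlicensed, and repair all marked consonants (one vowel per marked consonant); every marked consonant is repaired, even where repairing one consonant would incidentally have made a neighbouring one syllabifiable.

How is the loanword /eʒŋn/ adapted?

The consonants /ŋ/, /n/ cannot be parsed into a legal (C)V(C) syllable (at most one coda consonant is licensed; onsets are limited to one consonant).
Each unlicensed consonant becomes the onset of a new syllable: /ŋ/ → /ŋə/, /n/ → /nə/.

eʒŋənə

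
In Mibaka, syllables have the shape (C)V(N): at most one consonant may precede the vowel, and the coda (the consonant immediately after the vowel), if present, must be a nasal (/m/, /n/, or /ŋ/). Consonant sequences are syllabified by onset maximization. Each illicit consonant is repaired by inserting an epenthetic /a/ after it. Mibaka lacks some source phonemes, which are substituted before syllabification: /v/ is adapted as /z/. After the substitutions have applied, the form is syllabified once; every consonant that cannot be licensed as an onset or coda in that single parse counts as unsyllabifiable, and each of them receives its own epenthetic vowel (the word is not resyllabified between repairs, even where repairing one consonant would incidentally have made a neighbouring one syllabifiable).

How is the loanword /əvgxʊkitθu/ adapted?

əzagaxʊkitaθu

Substitution: /v/ → /z/, giving /əzgxʊkitθu/.
The consonants /z/, /g/, /t/ cannot be parsed into a legal (C)V(N) syllable (only a nasal (/m/, /n/, or /ŋ/) is licensed in coda position; onsets are limited to one consonant).
Epenthesis after each stranded consonant: /z/ → /za/, /g/ → /ga/, /t/ → /ta/.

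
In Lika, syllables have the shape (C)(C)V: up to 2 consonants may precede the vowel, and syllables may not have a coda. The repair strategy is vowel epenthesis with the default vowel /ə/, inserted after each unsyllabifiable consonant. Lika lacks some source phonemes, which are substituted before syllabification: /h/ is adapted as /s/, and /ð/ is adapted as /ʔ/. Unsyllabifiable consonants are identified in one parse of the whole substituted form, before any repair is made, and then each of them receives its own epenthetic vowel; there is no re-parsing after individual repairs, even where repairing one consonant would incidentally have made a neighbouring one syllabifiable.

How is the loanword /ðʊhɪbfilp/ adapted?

Substitution: /ð/ → /ʔ/, /h/ → /s/, giving /ʔʊsɪbfilp/.
Under (C)(C)V, the unsyllabifiable consonants are /l/, /p/ (no codas are permitted; onsets may contain at most 2 consonants).
Epenthesis after each stranded consonant: /l/ → /lə/, /p/ → /pə/.

ʔʊsɪbfiləpə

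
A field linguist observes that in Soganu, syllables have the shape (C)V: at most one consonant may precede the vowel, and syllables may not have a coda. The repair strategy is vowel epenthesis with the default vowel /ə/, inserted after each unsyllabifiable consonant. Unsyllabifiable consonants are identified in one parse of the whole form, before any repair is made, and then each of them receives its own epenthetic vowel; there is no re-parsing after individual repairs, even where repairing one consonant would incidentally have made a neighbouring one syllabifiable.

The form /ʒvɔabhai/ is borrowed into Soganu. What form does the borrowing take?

ʒəvɔabəhai

Under (C)V, the unsyllabifiable consonants are /ʒ/, /b/ (no codas are permitted; onsets are limited to one consonant).
Inserting the epenthetic vowel yields /ʒ/ → /ʒə/, /b/ → /bə/.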